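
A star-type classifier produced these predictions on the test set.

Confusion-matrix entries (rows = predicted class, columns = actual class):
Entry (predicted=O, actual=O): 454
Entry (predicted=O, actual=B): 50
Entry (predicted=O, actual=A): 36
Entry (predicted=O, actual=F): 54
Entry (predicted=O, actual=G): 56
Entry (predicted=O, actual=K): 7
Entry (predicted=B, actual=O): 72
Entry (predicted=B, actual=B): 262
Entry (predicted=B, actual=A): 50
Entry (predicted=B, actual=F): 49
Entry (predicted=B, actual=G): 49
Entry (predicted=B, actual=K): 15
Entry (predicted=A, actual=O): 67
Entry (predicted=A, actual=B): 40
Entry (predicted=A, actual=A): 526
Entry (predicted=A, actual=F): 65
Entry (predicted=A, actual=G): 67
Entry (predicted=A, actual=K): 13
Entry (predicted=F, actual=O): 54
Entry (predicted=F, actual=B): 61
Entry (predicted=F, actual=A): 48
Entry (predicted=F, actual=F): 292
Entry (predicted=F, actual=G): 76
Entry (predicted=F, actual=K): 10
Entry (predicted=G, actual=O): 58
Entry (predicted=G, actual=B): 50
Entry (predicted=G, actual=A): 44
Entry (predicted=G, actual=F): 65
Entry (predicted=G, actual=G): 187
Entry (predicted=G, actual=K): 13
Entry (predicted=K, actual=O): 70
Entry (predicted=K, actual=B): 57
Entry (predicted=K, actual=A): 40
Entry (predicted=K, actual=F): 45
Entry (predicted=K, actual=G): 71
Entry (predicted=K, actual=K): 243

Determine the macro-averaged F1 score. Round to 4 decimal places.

0.5598

Per-class F1 score (2·TP/(2·TP+FP+FN)):
  O: TP=454, FP=50+36+54+56+7=203, FN=72+67+54+58+70=321 → 908/1432 = 0.63408
  B: TP=262, FP=72+50+49+49+15=235, FN=50+40+61+50+57=258 → 524/1017 = 0.51524
  A: TP=526, FP=67+40+65+67+13=252, FN=36+50+48+44+40=218 → 1052/1522 = 0.69120
  F: TP=292, FP=54+61+48+76+10=249, FN=54+49+65+65+45=278 → 584/1111 = 0.52565
  G: TP=187, FP=58+50+44+65+13=230, FN=56+49+67+76+71=319 → 374/923 = 0.40520
  K: TP=243, FP=70+57+40+45+71=283, FN=7+15+13+10+13=58 → 486/827 = 0.58767
Macro-F1 score = mean = (0.63408 + 0.51524 + 0.69120 + 0.52565 + 0.40520 + 0.58767) / 6 = 0.5598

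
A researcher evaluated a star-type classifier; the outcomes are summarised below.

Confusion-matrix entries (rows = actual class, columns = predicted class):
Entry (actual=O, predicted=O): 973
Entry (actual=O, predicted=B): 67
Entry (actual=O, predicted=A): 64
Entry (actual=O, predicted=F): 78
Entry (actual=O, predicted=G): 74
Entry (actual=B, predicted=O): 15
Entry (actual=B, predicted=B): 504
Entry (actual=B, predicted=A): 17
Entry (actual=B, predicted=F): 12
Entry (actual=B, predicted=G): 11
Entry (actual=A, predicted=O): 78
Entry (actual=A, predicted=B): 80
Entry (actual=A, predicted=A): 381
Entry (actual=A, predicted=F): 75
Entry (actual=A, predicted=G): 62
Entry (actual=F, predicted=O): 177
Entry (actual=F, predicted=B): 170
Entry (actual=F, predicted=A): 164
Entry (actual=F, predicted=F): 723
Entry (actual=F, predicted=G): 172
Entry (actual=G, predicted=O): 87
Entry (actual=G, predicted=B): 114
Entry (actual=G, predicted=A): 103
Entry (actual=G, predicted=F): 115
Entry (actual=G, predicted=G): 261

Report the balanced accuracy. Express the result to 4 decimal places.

0.6276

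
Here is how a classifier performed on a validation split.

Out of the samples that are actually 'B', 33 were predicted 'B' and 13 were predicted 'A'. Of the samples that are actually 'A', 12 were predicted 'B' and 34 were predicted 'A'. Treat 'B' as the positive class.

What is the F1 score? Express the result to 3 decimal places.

0.725

Precision = TP/(TP+FP) = 33/45 = 0.7333
Recall = TP/(TP+FN) = 33/46 = 0.7174
F1 = 2·TP/(2·TP+FP+FN) = 66/91 = 0.725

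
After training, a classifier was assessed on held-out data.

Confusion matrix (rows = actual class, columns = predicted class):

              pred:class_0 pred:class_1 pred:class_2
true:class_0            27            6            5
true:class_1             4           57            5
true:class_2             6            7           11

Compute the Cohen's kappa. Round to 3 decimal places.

0.571

Observed agreement pₒ = trace/N = 95/128 = 0.7422
Expected agreement pₑ = Σ (rowᵢ·colᵢ)/N² = (38·37 + 66·70 + 24·21)/128² = 0.3986
κ = (pₒ − pₑ)/(1 − pₑ) = (0.7422 − 0.3986)/(1 − 0.3986) = 0.571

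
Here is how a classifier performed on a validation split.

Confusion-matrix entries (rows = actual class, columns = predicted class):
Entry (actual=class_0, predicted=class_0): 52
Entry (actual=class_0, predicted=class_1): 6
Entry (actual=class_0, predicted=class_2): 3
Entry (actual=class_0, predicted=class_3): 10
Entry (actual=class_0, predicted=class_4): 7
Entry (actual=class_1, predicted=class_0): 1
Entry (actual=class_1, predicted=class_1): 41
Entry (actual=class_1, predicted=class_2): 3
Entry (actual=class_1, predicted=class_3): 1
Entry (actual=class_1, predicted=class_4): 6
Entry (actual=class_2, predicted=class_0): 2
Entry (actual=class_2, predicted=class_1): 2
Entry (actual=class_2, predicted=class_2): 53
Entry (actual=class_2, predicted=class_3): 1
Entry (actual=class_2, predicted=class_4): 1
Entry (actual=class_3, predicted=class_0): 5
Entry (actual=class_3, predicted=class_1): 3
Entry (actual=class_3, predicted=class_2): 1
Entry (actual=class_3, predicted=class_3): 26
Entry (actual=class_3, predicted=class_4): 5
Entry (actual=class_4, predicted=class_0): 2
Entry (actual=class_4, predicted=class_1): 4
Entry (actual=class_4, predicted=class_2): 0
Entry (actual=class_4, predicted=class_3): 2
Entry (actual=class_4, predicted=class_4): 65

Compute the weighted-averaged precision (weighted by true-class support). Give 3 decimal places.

0.788

Per-class precision (TP/(TP+FP)):
  class_0: TP=52, FP=1+2+5+2=10 → 52/62 = 0.8387
  class_1: TP=41, FP=6+2+3+4=15 → 41/56 = 0.7321
  class_2: TP=53, FP=3+3+1+0=7 → 53/60 = 0.8833
  class_3: TP=26, FP=10+1+1+2=14 → 26/40 = 0.6500
  class_4: TP=65, FP=7+6+1+5=19 → 65/84 = 0.7738
Weighted-precision = Σ (supportᵢ/N)·precisionᵢ with N=302: (78/302)·0.8387 + (52/302)·0.7321 + (59/302)·0.8833 + (40/302)·0.6500 + (73/302)·0.7738 = 0.788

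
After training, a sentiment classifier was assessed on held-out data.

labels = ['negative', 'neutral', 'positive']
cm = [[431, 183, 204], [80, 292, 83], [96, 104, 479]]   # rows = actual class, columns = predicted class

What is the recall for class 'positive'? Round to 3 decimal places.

0.705

Treat 'positive' as positive and all other classes as negative.
recall = TP/(TP+FN).
positive: TP=479, FN=96+104=200 → 479/679 = 0.7054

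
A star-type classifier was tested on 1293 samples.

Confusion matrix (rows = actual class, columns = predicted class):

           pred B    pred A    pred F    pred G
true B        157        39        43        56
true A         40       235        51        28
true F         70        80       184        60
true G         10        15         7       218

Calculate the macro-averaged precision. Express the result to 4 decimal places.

Per-class precision (TP/(TP+FP)):
  B: TP=157, FP=40+70+10=120 → 157/277 = 0.56679
  A: TP=235, FP=39+80+15=134 → 235/369 = 0.63686
  F: TP=184, FP=43+51+7=101 → 184/285 = 0.64561
  G: TP=218, FP=56+28+60=144 → 218/362 = 0.60221
Macro-precision = mean = (0.56679 + 0.63686 + 0.64561 + 0.60221) / 4 = 0.6129

0.6129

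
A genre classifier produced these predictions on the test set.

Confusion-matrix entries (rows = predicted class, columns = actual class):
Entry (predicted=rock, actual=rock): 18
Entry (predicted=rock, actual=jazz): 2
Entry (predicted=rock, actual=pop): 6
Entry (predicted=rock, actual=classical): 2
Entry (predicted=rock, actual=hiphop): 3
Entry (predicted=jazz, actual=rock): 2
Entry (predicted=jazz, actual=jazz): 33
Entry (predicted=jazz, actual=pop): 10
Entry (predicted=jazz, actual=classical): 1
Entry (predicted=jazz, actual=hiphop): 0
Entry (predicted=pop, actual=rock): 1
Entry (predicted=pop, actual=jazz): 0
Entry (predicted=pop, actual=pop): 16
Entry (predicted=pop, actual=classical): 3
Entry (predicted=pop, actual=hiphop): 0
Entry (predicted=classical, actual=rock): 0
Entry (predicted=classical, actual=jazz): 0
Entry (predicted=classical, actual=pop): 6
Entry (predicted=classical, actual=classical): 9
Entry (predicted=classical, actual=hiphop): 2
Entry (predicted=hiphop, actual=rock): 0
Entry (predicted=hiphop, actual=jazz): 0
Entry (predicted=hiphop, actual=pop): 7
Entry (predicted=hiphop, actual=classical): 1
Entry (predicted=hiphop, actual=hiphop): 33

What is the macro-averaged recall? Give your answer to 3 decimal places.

0.717

Per-class recall (TP/(TP+FN)):
  rock: TP=18, FN=2+1+0+0=3 → 18/21 = 0.8571
  jazz: TP=33, FN=2+0+0+0=2 → 33/35 = 0.9429
  pop: TP=16, FN=6+10+6+7=29 → 16/45 = 0.3556
  classical: TP=9, FN=2+1+3+1=7 → 9/16 = 0.5625
  hiphop: TP=33, FN=3+0+0+2=5 → 33/38 = 0.8684
Macro-recall = mean = (0.8571 + 0.9429 + 0.3556 + 0.5625 + 0.8684) / 5 = 0.717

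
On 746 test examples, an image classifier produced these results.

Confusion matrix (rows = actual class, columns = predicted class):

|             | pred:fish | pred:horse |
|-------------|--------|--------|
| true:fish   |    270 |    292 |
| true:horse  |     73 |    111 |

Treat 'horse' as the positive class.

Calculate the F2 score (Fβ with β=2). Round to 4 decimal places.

0.4873

Fβ = (1+β²)·TP / ((1+β²)·TP + β²·FN + FP), with β²=4
= 5·111 / (5·111 + 4·73 + 292) = 0.4873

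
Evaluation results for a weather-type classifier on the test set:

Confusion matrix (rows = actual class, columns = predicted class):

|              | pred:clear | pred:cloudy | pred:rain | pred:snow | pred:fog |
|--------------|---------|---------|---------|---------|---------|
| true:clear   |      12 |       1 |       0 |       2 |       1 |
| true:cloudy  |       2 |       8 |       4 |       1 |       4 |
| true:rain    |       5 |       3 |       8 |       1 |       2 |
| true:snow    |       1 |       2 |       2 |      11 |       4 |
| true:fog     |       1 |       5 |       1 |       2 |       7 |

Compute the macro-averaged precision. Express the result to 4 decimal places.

Per-class precision (TP/(TP+FP)):
  clear: TP=12, FP=2+5+1+1=9 → 12/21 = 0.57143
  cloudy: TP=8, FP=1+3+2+5=11 → 8/19 = 0.42105
  rain: TP=8, FP=0+4+2+1=7 → 8/15 = 0.53333
  snow: TP=11, FP=2+1+1+2=6 → 11/17 = 0.64706
  fog: TP=7, FP=1+4+2+4=11 → 7/18 = 0.38889
Macro-precision = mean = (0.57143 + 0.42105 + 0.53333 + 0.64706 + 0.38889) / 5 = 0.5124

0.5124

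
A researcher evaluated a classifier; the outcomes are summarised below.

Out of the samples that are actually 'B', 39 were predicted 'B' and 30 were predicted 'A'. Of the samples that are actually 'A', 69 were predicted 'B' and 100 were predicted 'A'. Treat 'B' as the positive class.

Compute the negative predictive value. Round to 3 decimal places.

NPV = TN/(TN+FN) = 100/(100+30) = 0.769

0.769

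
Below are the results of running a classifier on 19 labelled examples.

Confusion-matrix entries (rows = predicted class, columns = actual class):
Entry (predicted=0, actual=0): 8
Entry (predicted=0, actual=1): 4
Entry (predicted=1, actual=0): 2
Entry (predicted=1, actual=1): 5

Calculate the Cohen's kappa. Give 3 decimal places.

Observed agreement pₒ = trace/N = 13/19 = 0.6842
Expected agreement pₑ = Σ (rowᵢ·colᵢ)/N² = (10·12 + 9·7)/19² = 0.5069
κ = (pₒ − pₑ)/(1 − pₑ) = (0.6842 − 0.5069)/(1 − 0.5069) = 0.360

0.360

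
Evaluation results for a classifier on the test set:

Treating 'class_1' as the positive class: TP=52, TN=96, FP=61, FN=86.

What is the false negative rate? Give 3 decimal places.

0.623

FNR = FN/(FN+TP) = 86/(86+52) = 0.623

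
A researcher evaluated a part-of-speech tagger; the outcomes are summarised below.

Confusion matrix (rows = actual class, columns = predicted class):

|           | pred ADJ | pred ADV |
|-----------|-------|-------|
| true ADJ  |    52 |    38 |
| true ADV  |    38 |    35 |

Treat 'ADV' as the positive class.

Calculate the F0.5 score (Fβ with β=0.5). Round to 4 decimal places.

0.4795

Fβ = (1+β²)·TP / ((1+β²)·TP + β²·FN + FP), with β²=1/4
= 1.25·35 / (1.25·35 + 0.25·38 + 38) = 0.4795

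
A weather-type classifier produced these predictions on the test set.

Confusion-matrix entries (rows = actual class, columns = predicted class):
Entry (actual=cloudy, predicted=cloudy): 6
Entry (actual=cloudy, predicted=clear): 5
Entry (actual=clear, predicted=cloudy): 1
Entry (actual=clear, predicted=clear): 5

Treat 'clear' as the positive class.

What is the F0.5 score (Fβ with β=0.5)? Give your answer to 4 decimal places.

Fβ = (1+β²)·TP / ((1+β²)·TP + β²·FN + FP), with β²=1/4
= 1.25·5 / (1.25·5 + 0.25·1 + 5) = 0.5435

0.5435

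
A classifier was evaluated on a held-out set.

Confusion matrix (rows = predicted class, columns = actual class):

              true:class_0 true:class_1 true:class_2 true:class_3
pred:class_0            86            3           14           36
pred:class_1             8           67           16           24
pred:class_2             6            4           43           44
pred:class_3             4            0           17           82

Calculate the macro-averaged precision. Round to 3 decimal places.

Per-class precision (TP/(TP+FP)):
  class_0: TP=86, FP=3+14+36=53 → 86/139 = 0.6187
  class_1: TP=67, FP=8+16+24=48 → 67/115 = 0.5826
  class_2: TP=43, FP=6+4+44=54 → 43/97 = 0.4433
  class_3: TP=82, FP=4+0+17=21 → 82/103 = 0.7961
Macro-precision = mean = (0.6187 + 0.5826 + 0.4433 + 0.7961) / 4 = 0.610

0.610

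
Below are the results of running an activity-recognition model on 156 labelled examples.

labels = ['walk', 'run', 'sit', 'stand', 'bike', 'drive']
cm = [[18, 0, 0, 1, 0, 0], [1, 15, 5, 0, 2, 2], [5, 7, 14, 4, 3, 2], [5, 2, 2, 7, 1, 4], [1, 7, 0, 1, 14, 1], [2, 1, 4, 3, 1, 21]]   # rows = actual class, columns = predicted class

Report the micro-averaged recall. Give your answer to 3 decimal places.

0.571

Micro-averaging pools counts across classes: ΣTP=89, ΣFP=67, ΣFN=67.
Micro-recall = TP/(TP+FN) on pooled counts = 0.571 (equals overall accuracy in single-label multiclass).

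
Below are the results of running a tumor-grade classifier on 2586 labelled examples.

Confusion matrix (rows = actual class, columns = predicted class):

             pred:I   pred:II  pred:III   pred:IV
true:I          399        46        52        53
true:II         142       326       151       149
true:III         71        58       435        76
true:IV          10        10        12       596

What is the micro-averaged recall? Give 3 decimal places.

0.679

Micro-averaging pools counts across classes: ΣTP=1756, ΣFP=830, ΣFN=830.
Micro-recall = TP/(TP+FN) on pooled counts = 0.679 (equals overall accuracy in single-label multiclass).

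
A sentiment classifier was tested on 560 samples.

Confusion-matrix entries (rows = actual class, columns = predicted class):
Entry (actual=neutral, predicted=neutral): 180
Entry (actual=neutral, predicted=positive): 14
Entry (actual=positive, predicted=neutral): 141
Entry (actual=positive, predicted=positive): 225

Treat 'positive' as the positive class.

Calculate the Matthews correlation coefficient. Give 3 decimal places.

MCC = (TP·TN − FP·FN) / √((TP+FP)(TP+FN)(TN+FP)(TN+FN))
Numerator = 225·180 − 14·141 = 38526
Denominator = √(239·366·194·321) = √5447355876 = 73806.2049
MCC = 38526 / 73806.2049 = 0.522

0.522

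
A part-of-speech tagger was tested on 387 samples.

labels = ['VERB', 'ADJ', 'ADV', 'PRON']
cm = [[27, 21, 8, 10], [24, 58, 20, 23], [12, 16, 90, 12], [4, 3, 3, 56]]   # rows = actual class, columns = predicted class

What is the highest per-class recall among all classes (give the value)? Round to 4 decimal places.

0.8485

Per-class recall (TP/(TP+FN)):
  VERB: TP=27, FN=21+8+10=39 → 27/66 = 0.40909
  ADJ: TP=58, FN=24+20+23=67 → 58/125 = 0.46400
  ADV: TP=90, FN=12+16+12=40 → 90/130 = 0.69231
  PRON: TP=56, FN=4+3+3=10 → 56/66 = 0.84848
Highest is class 'PRON' with recall = 0.8485.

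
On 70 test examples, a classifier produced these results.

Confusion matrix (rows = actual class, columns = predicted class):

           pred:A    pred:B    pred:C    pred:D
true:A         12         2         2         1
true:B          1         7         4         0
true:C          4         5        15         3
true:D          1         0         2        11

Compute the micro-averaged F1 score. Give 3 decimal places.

Micro-averaging pools counts across classes: ΣTP=45, ΣFP=25, ΣFN=25.
Micro-F1 score = 2·TP/(2·TP+FP+FN) on pooled counts = 0.643 (equals overall accuracy in single-label multiclass).

0.643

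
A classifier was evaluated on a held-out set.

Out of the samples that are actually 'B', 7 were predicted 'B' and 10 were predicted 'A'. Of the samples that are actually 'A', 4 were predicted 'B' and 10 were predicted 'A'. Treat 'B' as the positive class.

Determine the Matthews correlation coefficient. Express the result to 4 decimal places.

0.1311

MCC = (TP·TN − FP·FN) / √((TP+FP)(TP+FN)(TN+FP)(TN+FN))
Numerator = 7·10 − 4·10 = 30
Denominator = √(11·17·14·20) = √52360 = 228.8231
MCC = 30 / 228.8231 = 0.1311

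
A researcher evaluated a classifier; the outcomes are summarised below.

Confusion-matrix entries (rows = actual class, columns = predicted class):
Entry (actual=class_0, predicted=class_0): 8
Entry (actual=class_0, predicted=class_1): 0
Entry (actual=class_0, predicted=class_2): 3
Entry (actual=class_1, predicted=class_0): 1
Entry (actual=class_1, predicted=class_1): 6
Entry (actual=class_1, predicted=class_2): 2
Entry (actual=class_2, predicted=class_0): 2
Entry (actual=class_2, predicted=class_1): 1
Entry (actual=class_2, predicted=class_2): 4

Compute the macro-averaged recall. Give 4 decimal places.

Per-class recall (TP/(TP+FN)):
  class_0: TP=8, FN=0+3=3 → 8/11 = 0.72727
  class_1: TP=6, FN=1+2=3 → 6/9 = 0.66667
  class_2: TP=4, FN=2+1=3 → 4/7 = 0.57143
Macro-recall = mean = (0.72727 + 0.66667 + 0.57143) / 3 = 0.6551

0.6551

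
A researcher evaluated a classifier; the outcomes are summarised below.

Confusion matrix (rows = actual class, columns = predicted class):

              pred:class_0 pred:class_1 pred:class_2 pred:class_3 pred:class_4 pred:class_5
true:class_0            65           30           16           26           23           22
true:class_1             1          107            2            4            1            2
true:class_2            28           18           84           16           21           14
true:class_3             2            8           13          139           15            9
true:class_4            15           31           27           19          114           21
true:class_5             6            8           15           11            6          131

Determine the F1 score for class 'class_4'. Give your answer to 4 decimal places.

One-vs-rest for 'class_4': TP = diagonal; FP = other classes predicted 'class_4'; FN = 'class_4' predicted as other.
F1 score = 2·TP/(2·TP+FP+FN).
class_4: TP=114, FP=23+1+21+15+6=66, FN=15+31+27+19+21=113 → 228/407 = 0.56020

0.5602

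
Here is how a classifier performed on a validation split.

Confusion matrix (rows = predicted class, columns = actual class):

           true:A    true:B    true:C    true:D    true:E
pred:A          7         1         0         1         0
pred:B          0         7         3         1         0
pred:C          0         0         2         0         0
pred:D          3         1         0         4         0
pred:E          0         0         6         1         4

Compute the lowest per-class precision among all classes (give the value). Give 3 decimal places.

Per-class precision (TP/(TP+FP)):
  A: TP=7, FP=1+0+1+0=2 → 7/9 = 0.7778
  B: TP=7, FP=0+3+1+0=4 → 7/11 = 0.6364
  C: TP=2, FP=0+0+0+0=0 → 2/2 = 1.0000
  D: TP=4, FP=3+1+0+0=4 → 4/8 = 0.5000
  E: TP=4, FP=0+0+6+1=7 → 4/11 = 0.3636
Lowest is class 'E' with precision = 0.364.

0.364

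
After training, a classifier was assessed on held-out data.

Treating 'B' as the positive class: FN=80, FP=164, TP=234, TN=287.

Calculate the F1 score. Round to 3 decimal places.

0.657

Precision = TP/(TP+FP) = 234/398 = 0.5879
Recall = TP/(TP+FN) = 234/314 = 0.7452
F1 = 2·TP/(2·TP+FP+FN) = 468/712 = 0.657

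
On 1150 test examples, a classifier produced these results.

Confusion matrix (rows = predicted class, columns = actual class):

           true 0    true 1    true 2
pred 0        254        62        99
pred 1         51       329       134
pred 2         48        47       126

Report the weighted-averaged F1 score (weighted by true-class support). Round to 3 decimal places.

Per-class F1 score (2·TP/(2·TP+FP+FN)):
  0: TP=254, FP=62+99=161, FN=51+48=99 → 508/768 = 0.6615
  1: TP=329, FP=51+134=185, FN=62+47=109 → 658/952 = 0.6912
  2: TP=126, FP=48+47=95, FN=99+134=233 → 252/580 = 0.4345
Weighted-F1 score = Σ (supportᵢ/N)·F1 scoreᵢ with N=1150: (353/1150)·0.6615 + (438/1150)·0.6912 + (359/1150)·0.4345 = 0.602

0.602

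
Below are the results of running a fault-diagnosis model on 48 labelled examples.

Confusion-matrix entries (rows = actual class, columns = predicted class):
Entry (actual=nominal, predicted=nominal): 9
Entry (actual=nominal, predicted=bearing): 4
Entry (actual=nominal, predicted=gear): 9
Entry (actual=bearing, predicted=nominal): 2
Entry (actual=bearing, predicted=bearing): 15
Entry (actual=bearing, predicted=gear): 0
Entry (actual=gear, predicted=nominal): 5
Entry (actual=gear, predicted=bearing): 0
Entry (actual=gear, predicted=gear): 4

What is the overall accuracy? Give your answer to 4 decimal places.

0.5833

Accuracy = trace / total = (9+15+4=28) / 48 = 28/48 = 0.5833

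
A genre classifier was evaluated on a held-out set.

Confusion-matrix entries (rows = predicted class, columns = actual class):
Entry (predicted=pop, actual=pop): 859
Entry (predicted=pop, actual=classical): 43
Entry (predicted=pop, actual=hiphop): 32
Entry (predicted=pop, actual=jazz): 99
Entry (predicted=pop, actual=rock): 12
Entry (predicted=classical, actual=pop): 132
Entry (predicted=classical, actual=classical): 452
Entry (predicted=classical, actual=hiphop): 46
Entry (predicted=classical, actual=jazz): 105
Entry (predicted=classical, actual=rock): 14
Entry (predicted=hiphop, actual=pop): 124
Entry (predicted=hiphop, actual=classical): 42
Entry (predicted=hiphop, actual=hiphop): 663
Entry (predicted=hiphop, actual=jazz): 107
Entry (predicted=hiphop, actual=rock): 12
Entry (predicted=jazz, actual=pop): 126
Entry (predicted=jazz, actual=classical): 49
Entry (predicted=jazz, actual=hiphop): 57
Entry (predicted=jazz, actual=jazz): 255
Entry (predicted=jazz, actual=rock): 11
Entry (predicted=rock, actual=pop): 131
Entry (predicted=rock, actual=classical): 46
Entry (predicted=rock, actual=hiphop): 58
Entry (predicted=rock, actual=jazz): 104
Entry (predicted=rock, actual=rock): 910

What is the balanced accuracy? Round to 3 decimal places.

Balanced accuracy = mean of per-class recall.
  pop: recall = 859/1372 = 0.6261
  classical: recall = 452/632 = 0.7152
  hiphop: recall = 663/856 = 0.7745
  jazz: recall = 255/670 = 0.3806
  rock: recall = 910/959 = 0.9489
Mean = (0.6261 + 0.7152 + 0.7745 + 0.3806 + 0.9489) / 5 = 0.689

0.689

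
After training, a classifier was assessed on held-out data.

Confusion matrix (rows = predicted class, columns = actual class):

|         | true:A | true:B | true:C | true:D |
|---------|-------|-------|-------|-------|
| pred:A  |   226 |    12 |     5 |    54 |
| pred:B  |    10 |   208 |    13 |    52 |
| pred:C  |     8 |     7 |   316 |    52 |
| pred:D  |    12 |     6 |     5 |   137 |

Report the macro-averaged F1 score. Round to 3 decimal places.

Per-class F1 score (2·TP/(2·TP+FP+FN)):
  A: TP=226, FP=12+5+54=71, FN=10+8+12=30 → 452/553 = 0.8174
  B: TP=208, FP=10+13+52=75, FN=12+7+6=25 → 416/516 = 0.8062
  C: TP=316, FP=8+7+52=67, FN=5+13+5=23 → 632/722 = 0.8753
  D: TP=137, FP=12+6+5=23, FN=54+52+52=158 → 274/455 = 0.6022
Macro-F1 score = mean = (0.8174 + 0.8062 + 0.8753 + 0.6022) / 4 = 0.775

0.775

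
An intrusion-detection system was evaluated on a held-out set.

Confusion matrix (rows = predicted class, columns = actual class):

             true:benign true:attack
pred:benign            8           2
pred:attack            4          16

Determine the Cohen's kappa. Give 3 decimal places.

Observed agreement pₒ = trace/N = 24/30 = 0.8000
Expected agreement pₑ = Σ (rowᵢ·colᵢ)/N² = (12·10 + 18·20)/30² = 0.5333
κ = (pₒ − pₑ)/(1 − pₑ) = (0.8000 − 0.5333)/(1 − 0.5333) = 0.571

0.571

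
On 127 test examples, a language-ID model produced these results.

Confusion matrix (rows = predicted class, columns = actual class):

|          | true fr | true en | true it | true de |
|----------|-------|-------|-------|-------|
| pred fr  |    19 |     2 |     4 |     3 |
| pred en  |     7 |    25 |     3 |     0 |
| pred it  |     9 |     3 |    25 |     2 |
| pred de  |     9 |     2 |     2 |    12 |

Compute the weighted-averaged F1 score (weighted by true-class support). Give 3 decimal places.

0.631

Per-class F1 score (2·TP/(2·TP+FP+FN)):
  fr: TP=19, FP=2+4+3=9, FN=7+9+9=25 → 38/72 = 0.5278
  en: TP=25, FP=7+3+0=10, FN=2+3+2=7 → 50/67 = 0.7463
  it: TP=25, FP=9+3+2=14, FN=4+3+2=9 → 50/73 = 0.6849
  de: TP=12, FP=9+2+2=13, FN=3+0+2=5 → 24/42 = 0.5714
Weighted-F1 score = Σ (supportᵢ/N)·F1 scoreᵢ with N=127: (44/127)·0.5278 + (32/127)·0.7463 + (34/127)·0.6849 + (17/127)·0.5714 = 0.631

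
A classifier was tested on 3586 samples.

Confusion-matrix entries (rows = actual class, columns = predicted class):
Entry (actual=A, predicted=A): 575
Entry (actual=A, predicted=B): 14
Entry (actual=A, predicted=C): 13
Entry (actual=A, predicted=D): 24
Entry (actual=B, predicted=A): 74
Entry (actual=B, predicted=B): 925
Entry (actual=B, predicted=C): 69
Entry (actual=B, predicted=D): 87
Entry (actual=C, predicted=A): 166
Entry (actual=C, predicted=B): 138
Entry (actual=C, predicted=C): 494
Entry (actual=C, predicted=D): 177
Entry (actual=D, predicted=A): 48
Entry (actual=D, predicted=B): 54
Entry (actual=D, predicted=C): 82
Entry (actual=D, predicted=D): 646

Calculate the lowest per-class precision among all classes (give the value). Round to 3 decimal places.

0.666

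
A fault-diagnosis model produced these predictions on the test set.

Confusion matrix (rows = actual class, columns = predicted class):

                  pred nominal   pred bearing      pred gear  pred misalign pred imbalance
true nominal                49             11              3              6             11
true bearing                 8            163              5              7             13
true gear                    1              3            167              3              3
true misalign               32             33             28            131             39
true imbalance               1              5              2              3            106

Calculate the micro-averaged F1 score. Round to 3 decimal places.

0.739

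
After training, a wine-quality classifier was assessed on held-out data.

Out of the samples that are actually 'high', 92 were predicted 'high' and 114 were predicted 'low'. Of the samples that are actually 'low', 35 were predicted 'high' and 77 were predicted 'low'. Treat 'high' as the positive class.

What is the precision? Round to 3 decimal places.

0.724

Precision = TP/(TP+FP) = 92/(92+35) = 92/127 = 0.724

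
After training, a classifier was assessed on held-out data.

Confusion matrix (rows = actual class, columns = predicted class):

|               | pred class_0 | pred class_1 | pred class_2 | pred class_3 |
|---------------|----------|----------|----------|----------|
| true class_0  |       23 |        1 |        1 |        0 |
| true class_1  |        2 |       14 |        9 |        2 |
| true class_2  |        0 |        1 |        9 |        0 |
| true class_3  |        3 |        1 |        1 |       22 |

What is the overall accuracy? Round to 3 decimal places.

Accuracy = trace / total = (23+14+9+22=68) / 89 = 68/89 = 0.764

0.764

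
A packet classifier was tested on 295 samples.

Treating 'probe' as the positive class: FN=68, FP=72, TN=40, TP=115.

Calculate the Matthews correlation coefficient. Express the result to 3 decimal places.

MCC = (TP·TN − FP·FN) / √((TP+FP)(TP+FN)(TN+FP)(TN+FN))
Numerator = 115·40 − 72·68 = -296
Denominator = √(187·183·112·108) = √413937216 = 20345.4471
MCC = -296 / 20345.4471 = -0.015

-0.015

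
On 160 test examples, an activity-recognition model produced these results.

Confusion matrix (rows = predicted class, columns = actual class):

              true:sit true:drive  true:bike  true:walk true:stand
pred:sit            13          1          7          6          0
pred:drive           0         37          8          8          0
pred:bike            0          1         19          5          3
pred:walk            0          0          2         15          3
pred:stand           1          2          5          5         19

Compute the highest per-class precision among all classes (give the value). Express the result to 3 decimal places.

0.750

Per-class precision (TP/(TP+FP)):
  sit: TP=13, FP=1+7+6+0=14 → 13/27 = 0.4815
  drive: TP=37, FP=0+8+8+0=16 → 37/53 = 0.6981
  bike: TP=19, FP=0+1+5+3=9 → 19/28 = 0.6786
  walk: TP=15, FP=0+0+2+3=5 → 15/20 = 0.7500
  stand: TP=19, FP=1+2+5+5=13 → 19/32 = 0.5938
Highest is class 'walk' with precision = 0.750.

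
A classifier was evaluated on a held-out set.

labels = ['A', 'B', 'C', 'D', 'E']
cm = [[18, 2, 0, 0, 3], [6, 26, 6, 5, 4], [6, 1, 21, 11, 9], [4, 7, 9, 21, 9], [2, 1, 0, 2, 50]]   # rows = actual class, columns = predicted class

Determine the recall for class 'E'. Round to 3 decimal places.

0.909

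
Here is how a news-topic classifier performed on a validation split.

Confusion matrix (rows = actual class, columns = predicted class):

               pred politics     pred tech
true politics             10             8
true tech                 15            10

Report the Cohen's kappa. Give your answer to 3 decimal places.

-0.042

Observed agreement pₒ = trace/N = 20/43 = 0.4651
Expected agreement pₑ = Σ (rowᵢ·colᵢ)/N² = (18·25 + 25·18)/43² = 0.4867
κ = (pₒ − pₑ)/(1 − pₑ) = (0.4651 − 0.4867)/(1 − 0.4867) = -0.042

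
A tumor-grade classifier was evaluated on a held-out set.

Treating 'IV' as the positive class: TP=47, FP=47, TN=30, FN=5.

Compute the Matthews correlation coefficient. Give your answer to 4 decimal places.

0.3237

MCC = (TP·TN − FP·FN) / √((TP+FP)(TP+FN)(TN+FP)(TN+FN))
Numerator = 47·30 − 47·5 = 1175
Denominator = √(94·52·77·35) = √13173160 = 3629.4848
MCC = 1175 / 3629.4848 = 0.3237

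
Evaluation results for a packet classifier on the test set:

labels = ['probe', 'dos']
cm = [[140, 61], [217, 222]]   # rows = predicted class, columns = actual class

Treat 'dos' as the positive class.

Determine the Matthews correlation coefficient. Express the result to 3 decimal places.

0.189

MCC = (TP·TN − FP·FN) / √((TP+FP)(TP+FN)(TN+FP)(TN+FN))
Numerator = 222·140 − 217·61 = 17843
Denominator = √(439·283·357·201) = √8914874409 = 94418.6126
MCC = 17843 / 94418.6126 = 0.189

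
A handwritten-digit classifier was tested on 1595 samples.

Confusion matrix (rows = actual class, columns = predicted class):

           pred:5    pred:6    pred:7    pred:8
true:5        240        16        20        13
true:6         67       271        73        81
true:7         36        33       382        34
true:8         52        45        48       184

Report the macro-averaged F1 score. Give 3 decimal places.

0.667

Per-class F1 score (2·TP/(2·TP+FP+FN)):
  5: TP=240, FP=67+36+52=155, FN=16+20+13=49 → 480/684 = 0.7018
  6: TP=271, FP=16+33+45=94, FN=67+73+81=221 → 542/857 = 0.6324
  7: TP=382, FP=20+73+48=141, FN=36+33+34=103 → 764/1008 = 0.7579
  8: TP=184, FP=13+81+34=128, FN=52+45+48=145 → 368/641 = 0.5741
Macro-F1 score = mean = (0.7018 + 0.6324 + 0.7579 + 0.5741) / 4 = 0.667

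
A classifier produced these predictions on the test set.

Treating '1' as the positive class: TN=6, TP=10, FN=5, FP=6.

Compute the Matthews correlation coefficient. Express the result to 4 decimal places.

0.1685

MCC = (TP·TN − FP·FN) / √((TP+FP)(TP+FN)(TN+FP)(TN+FN))
Numerator = 10·6 − 6·5 = 30
Denominator = √(16·15·12·11) = √31680 = 177.9888
MCC = 30 / 177.9888 = 0.1685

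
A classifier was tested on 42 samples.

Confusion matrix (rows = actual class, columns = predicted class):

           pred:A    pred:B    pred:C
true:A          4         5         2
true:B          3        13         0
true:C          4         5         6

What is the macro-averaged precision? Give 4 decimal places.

0.5596

Per-class precision (TP/(TP+FP)):
  A: TP=4, FP=3+4=7 → 4/11 = 0.36364
  B: TP=13, FP=5+5=10 → 13/23 = 0.56522
  C: TP=6, FP=2+0=2 → 6/8 = 0.75000
Macro-precision = mean = (0.36364 + 0.56522 + 0.75000) / 3 = 0.5596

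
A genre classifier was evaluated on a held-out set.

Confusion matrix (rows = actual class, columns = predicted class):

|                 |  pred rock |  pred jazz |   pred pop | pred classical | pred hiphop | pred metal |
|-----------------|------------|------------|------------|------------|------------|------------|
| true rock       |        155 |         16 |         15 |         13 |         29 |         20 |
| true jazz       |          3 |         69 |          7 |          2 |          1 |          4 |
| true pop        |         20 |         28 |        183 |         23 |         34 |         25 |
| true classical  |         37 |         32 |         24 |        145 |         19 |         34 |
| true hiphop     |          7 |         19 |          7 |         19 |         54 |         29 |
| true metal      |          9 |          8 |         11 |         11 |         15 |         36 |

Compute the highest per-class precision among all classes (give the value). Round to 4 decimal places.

Per-class precision (TP/(TP+FP)):
  rock: TP=155, FP=3+20+37+7+9=76 → 155/231 = 0.67100
  jazz: TP=69, FP=16+28+32+19+8=103 → 69/172 = 0.40116
  pop: TP=183, FP=15+7+24+7+11=64 → 183/247 = 0.74089
  classical: TP=145, FP=13+2+23+19+11=68 → 145/213 = 0.68075
  hiphop: TP=54, FP=29+1+34+19+15=98 → 54/152 = 0.35526
  metal: TP=36, FP=20+4+25+34+29=112 → 36/148 = 0.24324
Highest is class 'pop' with precision = 0.7409.

0.7409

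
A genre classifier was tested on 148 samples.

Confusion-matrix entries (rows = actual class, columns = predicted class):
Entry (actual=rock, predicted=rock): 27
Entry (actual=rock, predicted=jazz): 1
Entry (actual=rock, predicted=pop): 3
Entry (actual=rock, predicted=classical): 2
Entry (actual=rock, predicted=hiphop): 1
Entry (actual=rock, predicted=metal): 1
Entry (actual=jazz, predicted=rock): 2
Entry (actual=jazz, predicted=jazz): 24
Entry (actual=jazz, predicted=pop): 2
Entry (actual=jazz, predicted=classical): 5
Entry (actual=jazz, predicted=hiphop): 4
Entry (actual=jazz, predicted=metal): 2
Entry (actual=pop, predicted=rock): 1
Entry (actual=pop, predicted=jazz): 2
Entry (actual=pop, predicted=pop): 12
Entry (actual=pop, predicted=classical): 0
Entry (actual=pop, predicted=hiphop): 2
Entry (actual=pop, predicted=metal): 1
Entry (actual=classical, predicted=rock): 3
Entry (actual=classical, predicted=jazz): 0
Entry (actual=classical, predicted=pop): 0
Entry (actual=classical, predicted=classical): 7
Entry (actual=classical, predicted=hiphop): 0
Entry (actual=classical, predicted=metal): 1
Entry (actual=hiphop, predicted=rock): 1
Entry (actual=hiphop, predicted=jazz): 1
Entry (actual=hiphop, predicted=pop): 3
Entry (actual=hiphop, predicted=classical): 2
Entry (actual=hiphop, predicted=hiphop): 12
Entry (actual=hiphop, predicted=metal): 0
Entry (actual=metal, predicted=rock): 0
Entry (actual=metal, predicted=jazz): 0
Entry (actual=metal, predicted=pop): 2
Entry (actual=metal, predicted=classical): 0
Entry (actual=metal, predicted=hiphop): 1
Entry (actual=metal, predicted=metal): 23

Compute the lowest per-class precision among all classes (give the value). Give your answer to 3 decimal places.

Per-class precision (TP/(TP+FP)):
  rock: TP=27, FP=2+1+3+1+0=7 → 27/34 = 0.7941
  jazz: TP=24, FP=1+2+0+1+0=4 → 24/28 = 0.8571
  pop: TP=12, FP=3+2+0+3+2=10 → 12/22 = 0.5455
  classical: TP=7, FP=2+5+0+2+0=9 → 7/16 = 0.4375
  hiphop: TP=12, FP=1+4+2+0+1=8 → 12/20 = 0.6000
  metal: TP=23, FP=1+2+1+1+0=5 → 23/28 = 0.8214
Lowest is class 'classical' with precision = 0.438.

0.438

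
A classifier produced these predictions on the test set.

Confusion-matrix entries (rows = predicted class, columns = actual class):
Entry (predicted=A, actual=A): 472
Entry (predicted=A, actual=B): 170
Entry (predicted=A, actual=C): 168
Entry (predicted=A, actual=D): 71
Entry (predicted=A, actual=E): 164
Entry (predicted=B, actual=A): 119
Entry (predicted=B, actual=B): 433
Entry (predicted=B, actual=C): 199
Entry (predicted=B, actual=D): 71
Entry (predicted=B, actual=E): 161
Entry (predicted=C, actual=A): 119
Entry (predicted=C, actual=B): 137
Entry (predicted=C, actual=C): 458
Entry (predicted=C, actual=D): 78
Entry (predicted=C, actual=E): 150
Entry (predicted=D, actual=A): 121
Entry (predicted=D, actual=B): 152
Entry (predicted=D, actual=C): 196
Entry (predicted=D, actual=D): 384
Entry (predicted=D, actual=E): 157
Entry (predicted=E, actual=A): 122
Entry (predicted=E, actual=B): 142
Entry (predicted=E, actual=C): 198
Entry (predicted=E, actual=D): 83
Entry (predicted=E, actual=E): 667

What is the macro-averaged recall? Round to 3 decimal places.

0.472

Per-class recall (TP/(TP+FN)):
  A: TP=472, FN=119+119+121+122=481 → 472/953 = 0.4953
  B: TP=433, FN=170+137+152+142=601 → 433/1034 = 0.4188
  C: TP=458, FN=168+199+196+198=761 → 458/1219 = 0.3757
  D: TP=384, FN=71+71+78+83=303 → 384/687 = 0.5590
  E: TP=667, FN=164+161+150+157=632 → 667/1299 = 0.5135
Macro-recall = mean = (0.4953 + 0.4188 + 0.3757 + 0.5590 + 0.5135) / 5 = 0.472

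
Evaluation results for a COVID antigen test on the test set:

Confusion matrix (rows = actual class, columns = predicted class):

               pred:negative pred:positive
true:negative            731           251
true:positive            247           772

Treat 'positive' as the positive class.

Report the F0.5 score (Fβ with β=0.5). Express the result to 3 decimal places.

0.755

Fβ = (1+β²)·TP / ((1+β²)·TP + β²·FN + FP), with β²=1/4
= 1.25·772 / (1.25·772 + 0.25·247 + 251) = 0.755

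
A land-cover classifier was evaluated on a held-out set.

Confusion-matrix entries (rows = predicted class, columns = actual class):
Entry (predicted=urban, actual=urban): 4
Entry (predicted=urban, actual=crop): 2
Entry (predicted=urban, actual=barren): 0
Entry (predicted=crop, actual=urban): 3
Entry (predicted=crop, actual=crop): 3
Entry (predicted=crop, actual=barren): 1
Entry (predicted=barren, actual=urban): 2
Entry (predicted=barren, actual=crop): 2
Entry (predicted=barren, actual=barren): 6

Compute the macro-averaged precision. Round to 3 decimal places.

0.565

Per-class precision (TP/(TP+FP)):
  urban: TP=4, FP=2+0=2 → 4/6 = 0.6667
  crop: TP=3, FP=3+1=4 → 3/7 = 0.4286
  barren: TP=6, FP=2+2=4 → 6/10 = 0.6000
Macro-precision = mean = (0.6667 + 0.4286 + 0.6000) / 3 = 0.565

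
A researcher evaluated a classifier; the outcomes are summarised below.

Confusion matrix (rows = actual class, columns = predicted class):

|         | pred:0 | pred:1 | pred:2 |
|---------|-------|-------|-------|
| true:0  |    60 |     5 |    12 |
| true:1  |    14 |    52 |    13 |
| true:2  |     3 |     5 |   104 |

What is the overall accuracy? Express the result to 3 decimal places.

0.806

Accuracy = trace / total = (60+52+104=216) / 268 = 216/268 = 0.806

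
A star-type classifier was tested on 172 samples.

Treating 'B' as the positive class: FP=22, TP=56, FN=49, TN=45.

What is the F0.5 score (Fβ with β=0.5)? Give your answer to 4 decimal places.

0.6715

Fβ = (1+β²)·TP / ((1+β²)·TP + β²·FN + FP), with β²=1/4
= 1.25·56 / (1.25·56 + 0.25·49 + 22) = 0.6715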